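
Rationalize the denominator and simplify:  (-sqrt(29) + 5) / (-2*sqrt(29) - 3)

Multiply numerator and denominator by -3 + 2*sqrt(29).
Denominator becomes -107; numerator becomes -73 + 13*sqrt(29).

(-13*sqrt(29) + 73)/107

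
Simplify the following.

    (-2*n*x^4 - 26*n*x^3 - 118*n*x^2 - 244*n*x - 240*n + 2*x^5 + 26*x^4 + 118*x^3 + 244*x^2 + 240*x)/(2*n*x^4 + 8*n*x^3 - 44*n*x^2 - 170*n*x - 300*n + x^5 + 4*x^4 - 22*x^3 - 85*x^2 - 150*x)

Factor: -2*n*x^4 - 26*n*x^3 - 118*n*x^2 - 244*n*x - 240*n + 2*x^5 + 26*x^4 + 118*x^3 + 244*x^2 + 240*x = 2*(x + 6)*(x + 4)*(-n + x)*(x^2 + 3*x + 5);  2*n*x^4 + 8*n*x^3 - 44*n*x^2 - 170*n*x - 300*n + x^5 + 4*x^4 - 22*x^3 - 85*x^2 - 150*x = (x - 5)*(2*n + x)*(x^2 + 3*x + 5)*(x + 6)
Cancel the common factors (x^2 + 3*x + 5), (x + 6).

(-2*n*x - 8*n + 2*x^2 + 8*x)/(2*n*x - 10*n + x^2 - 5*x)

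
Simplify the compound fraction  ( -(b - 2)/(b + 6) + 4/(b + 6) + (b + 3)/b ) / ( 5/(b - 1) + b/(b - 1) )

Numerator: -(b - 2)/(b + 6) + 4/(b + 6) + (b + 3)/b = (15*b + 18)/(b^2 + 6*b)
Denominator: 5/(b - 1) + b/(b - 1) = (b + 5)/(b - 1)
Divide: ((15*b + 18)/(b^2 + 6*b)) · ((b - 1)/(b + 5)) = (15*b^2 + 3*b - 18)/(b^3 + 11*b^2 + 30*b)

(15*b^2 + 3*b - 18)/(b^3 + 11*b^2 + 30*b)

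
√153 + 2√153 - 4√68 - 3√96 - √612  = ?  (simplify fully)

-12*√6 - 5*√17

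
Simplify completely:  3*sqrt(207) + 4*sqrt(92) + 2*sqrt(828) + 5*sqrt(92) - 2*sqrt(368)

3*sqrt(207) = 9*sqrt(23); 4*sqrt(92) = 8*sqrt(23); 2*sqrt(828) = 12*sqrt(23); 5*sqrt(92) = 10*sqrt(23); 2*sqrt(368) = 8*sqrt(23)
Combine: (9 + 8 + 12 + 10 - 8)·sqrt(23) = 31*sqrt(23)

31*sqrt(23)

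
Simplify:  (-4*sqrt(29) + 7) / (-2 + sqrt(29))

Multiply numerator and denominator by -sqrt(29) - 2.
Denominator becomes -25; numerator becomes sqrt(29) + 102.

(-102 - sqrt(29))/25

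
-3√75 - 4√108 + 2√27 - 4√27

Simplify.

-45*√3

3√75 = 15*√3; 4√108 = 24*√3; 2√27 = 6*√3; 4√27 = 12*√3
Combine: (-15 - 24 + 6 - 12)·√3 = -45*√3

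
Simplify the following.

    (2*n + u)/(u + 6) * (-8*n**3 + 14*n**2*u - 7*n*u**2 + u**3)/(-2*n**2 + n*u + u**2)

(8*n**2 - 6*n*u + u**2)/(u + 6)

Factor: -8*n**3 + 14*n**2*u - 7*n*u**2 + u**3 = (-2*n + u)*(-n + u)*(-4*n + u);  -2*n**2 + n*u + u**2 = (2*n + u)*(-n + u)
Cancel the common factors (-n + u), (2*n + u).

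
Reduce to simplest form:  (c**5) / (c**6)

1/c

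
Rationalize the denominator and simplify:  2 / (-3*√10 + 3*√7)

(-2*√10 - 2*√7)/9

Multiply numerator and denominator by 3*√7 + 3*√10.
Denominator becomes -27; numerator becomes 6*√7 + 6*√10.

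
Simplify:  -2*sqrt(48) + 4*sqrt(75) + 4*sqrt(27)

2*sqrt(48) = 8*sqrt(3); 4*sqrt(75) = 20*sqrt(3); 4*sqrt(27) = 12*sqrt(3)
Combine: (-8 + 20 + 12)·sqrt(3) = 24*sqrt(3)

24*sqrt(3)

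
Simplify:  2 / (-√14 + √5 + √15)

(-3*√14 + 2*√15 + 12*√5 + 5*√42)/66

Group as (√5 + √15) - √14; multiply by (√5 + √15) + √14, then rationalise the remaining surd.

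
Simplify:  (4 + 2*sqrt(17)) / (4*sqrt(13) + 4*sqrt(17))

(-sqrt(221) - 2*sqrt(13) + 2*sqrt(17) + 17)/8

Multiply numerator and denominator by -4*sqrt(13) + 4*sqrt(17).
Denominator becomes 64; numerator becomes -8*sqrt(221) - 16*sqrt(13) + 16*sqrt(17) + 136.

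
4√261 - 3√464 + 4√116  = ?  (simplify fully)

4√261 = 12*√29; 3√464 = 12*√29; 4√116 = 8*√29
Combine: (12 - 12 + 8)·√29 = 8*√29

8*√29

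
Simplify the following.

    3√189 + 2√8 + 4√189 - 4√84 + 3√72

22*√2 + 13*√21

3√189 = 9*√21; 2√8 = 4*√2; 4√189 = 12*√21; 4√84 = 8*√21; 3√72 = 18*√2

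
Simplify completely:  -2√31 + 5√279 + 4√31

17*√31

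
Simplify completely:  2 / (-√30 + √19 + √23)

Group as (√19 + √23) - √30; multiply by (√19 + √23) + √30, then rationalise the remaining surd.

(-6*√30 + 13*√23 + 17*√19 + √13110)/401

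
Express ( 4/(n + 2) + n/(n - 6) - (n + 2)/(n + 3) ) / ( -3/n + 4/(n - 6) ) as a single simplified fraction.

Numerator: 4/(n + 2) + n/(n - 6) - (n + 2)/(n + 3) = (11*n² + 14*n - 48)/(n³ - n² - 24*n - 36)
Denominator: -3/n + 4/(n - 6) = (n + 18)/(n² - 6*n)
Divide: ((11*n² + 14*n - 48)/(n³ - n² - 24*n - 36)) · ((n² - 6*n)/(n + 18)) = (11*n³ + 14*n² - 48*n)/(n³ + 23*n² + 96*n + 108)

(11*n³ + 14*n² - 48*n)/(n³ + 23*n² + 96*n + 108)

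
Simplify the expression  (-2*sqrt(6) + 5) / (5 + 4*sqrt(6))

Multiply numerator and denominator by -4*sqrt(6) + 5.
Denominator becomes -71; numerator becomes -30*sqrt(6) + 73.

(-73 + 30*sqrt(6))/71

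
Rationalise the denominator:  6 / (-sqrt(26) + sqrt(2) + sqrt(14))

Group as (sqrt(2) + sqrt(14)) - sqrt(26); multiply by (sqrt(2) + sqrt(14)) + sqrt(26), then rationalise the remaining surd.

5*sqrt(26) + 7*sqrt(14) + 19*sqrt(2) + 2*sqrt(182)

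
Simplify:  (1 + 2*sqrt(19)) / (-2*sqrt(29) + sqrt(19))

Multiply numerator and denominator by sqrt(19) + 2*sqrt(29).
Denominator becomes -97; numerator becomes sqrt(19) + 2*sqrt(29) + 38 + 4*sqrt(551).

(-4*sqrt(551) - 38 - 2*sqrt(29) - sqrt(19))/97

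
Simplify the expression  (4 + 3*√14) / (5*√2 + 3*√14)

Multiply numerator and denominator by -5*√2 + 3*√14.
Denominator becomes 76; numerator becomes -30*√7 - 20*√2 + 12*√14 + 126.

(-15*√7 - 10*√2 + 6*√14 + 63)/38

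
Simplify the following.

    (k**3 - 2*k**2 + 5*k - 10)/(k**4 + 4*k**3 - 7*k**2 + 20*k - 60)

Factor: k**3 - 2*k**2 + 5*k - 10 = (k - 2)*(k**2 + 5);  k**4 + 4*k**3 - 7*k**2 + 20*k - 60 = (k - 2)*(k + 6)*(k**2 + 5)
Cancel the common factors (k**2 + 5), (k - 2).

1/(k + 6)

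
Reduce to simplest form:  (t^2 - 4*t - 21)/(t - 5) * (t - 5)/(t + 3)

t - 7

Factor: t^2 - 4*t - 21 = (t - 7)*(t + 3)
Cancel the common factors (t + 3), (t - 5).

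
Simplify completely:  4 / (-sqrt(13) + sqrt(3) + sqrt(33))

(-172*sqrt(3) - 24*sqrt(143) + 92*sqrt(13) + 68*sqrt(33))/133

Group as (sqrt(3) + sqrt(33)) - sqrt(13); multiply by (sqrt(3) + sqrt(33)) + sqrt(13), then rationalise the remaining surd.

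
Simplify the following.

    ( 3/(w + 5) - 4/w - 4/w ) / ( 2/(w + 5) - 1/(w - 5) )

(-5*w**2 - 15*w + 200)/(w**2 - 15*w)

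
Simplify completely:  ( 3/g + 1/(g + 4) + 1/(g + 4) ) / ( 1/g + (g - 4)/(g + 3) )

(5*g^2 + 27*g + 36)/(g^3 + g^2 - 9*g + 12)

Numerator: 3/g + 1/(g + 4) + 1/(g + 4) = (5*g + 12)/(g^2 + 4*g)
Denominator: 1/g + (g - 4)/(g + 3) = (g^2 - 3*g + 3)/(g^2 + 3*g)
Divide: ((5*g + 12)/(g^2 + 4*g)) · ((g^2 + 3*g)/(g^2 - 3*g + 3)) = (5*g^2 + 27*g + 36)/(g^3 + g^2 - 9*g + 12)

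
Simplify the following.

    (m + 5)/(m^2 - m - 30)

Factor: m^2 - m - 30 = (m - 6)*(m + 5)
Cancel the common factor (m + 5).

1/(m - 6)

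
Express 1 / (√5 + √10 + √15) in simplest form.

Group as (√5 + √10) + √15; multiply by (√5 + √10) - √15, then rationalise the remaining surd.

(-√30 + √10 + 2*√5)/20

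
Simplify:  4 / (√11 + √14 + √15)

(-2*√2310 + 10*√15 + 12*√14 + 18*√11)/129

Group as (√14 + √15) + √11; multiply by (√14 + √15) - √11, then rationalise the remaining surd.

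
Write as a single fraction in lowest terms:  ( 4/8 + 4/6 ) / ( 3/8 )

28/9

Numerator: 4/8 + 4/6 = 7/6
Denominator: 3/8 = 3/8
Divide: (7/6) · (8/3) = 28/9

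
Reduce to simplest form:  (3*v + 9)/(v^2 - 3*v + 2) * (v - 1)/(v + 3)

3/(v - 2)

Factor: 3*v + 9 = 3*(v + 3);  v^2 - 3*v + 2 = (v - 2)*(v - 1)
Cancel the common factors (v + 3), (v - 1).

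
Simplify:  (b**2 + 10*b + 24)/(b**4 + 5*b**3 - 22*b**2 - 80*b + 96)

Factor: b**2 + 10*b + 24 = (b + 4)*(b + 6);  b**4 + 5*b**3 - 22*b**2 - 80*b + 96 = (b - 4)*(b + 6)*(b + 4)*(b - 1)
Cancel the common factors (b + 6), (b + 4).

1/(b**2 - 5*b + 4)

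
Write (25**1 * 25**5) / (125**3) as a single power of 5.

5**3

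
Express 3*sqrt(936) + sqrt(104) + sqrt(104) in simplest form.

3*sqrt(936) = 18*sqrt(26); sqrt(104) = 2*sqrt(26); sqrt(104) = 2*sqrt(26)
Combine: (18 + 2 + 2)·sqrt(26) = 22*sqrt(26)

22*sqrt(26)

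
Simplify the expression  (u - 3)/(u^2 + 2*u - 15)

1/(u + 5)

Factor: u^2 + 2*u - 15 = (u - 3)*(u + 5)
Cancel the common factor (u - 3).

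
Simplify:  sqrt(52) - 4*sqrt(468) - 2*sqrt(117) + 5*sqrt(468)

sqrt(52) = 2*sqrt(13); 4*sqrt(468) = 24*sqrt(13); 2*sqrt(117) = 6*sqrt(13); 5*sqrt(468) = 30*sqrt(13)
Combine: (2 - 24 - 6 + 30)·sqrt(13) = 2*sqrt(13)

2*sqrt(13)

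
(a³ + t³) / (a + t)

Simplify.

a² - a*t + t²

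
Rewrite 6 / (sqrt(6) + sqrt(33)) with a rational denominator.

(-2*sqrt(6) + 2*sqrt(33))/9

Multiply numerator and denominator by -sqrt(6) + sqrt(33).
Denominator becomes 27; numerator becomes -6*sqrt(6) + 6*sqrt(33).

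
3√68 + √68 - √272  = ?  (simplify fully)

4*√17

3√68 = 6*√17; √68 = 2*√17; √272 = 4*√17
Combine: (6 + 2 - 4)·√17 = 4*√17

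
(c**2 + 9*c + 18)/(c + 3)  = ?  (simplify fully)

Factor: c**2 + 9*c + 18 = (c + 3)*(c + 6)
Cancel the common factor (c + 3).

c + 6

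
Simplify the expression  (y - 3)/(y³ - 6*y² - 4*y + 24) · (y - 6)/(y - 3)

Factor: y³ - 6*y² - 4*y + 24 = (y - 6)·(y - 2)·(y + 2)
Cancel the common factors (y - 6), (y - 3).

1/(y² - 4)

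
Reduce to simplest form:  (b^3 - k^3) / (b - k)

b^2 + b*k + k^2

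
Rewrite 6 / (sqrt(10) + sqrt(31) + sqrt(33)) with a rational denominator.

(-sqrt(10230) + 4*sqrt(33) + 6*sqrt(31) + 27*sqrt(10))/98

Group as (sqrt(31) + sqrt(33)) + sqrt(10); multiply by (sqrt(31) + sqrt(33)) - sqrt(10), then rationalise the remaining surd.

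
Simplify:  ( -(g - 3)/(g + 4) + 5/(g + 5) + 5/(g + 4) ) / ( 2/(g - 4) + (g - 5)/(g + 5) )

Numerator: -(g - 3)/(g + 4) + 5/(g + 5) + 5/(g + 4) = (-g^2 + 8*g + 60)/(g^2 + 9*g + 20)
Denominator: 2/(g - 4) + (g - 5)/(g + 5) = (g^2 - 7*g + 30)/(g^2 + g - 20)
Divide: ((-g^2 + 8*g + 60)/(g^2 + 9*g + 20)) · ((g^2 + g - 20)/(g^2 - 7*g + 30)) = (-g^3 + 12*g^2 + 28*g - 240)/(g^3 - 3*g^2 + 2*g + 120)

(-g^3 + 12*g^2 + 28*g - 240)/(g^3 - 3*g^2 + 2*g + 120)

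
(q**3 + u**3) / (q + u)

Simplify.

Apply the sum-of-cubes factorisation and cancel (q + u).

q**2 - q*u + u**2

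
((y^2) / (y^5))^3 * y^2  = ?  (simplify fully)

y^(-7)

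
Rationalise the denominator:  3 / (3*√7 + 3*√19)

Multiply numerator and denominator by -3*√19 + 3*√7.
Denominator becomes -108; numerator becomes -9*√19 + 9*√7.

(-√7 + √19)/12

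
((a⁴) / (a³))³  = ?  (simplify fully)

a³

Inside the bracket: a¹
Raise to the power 3: a³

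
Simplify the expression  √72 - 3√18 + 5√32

17*√2

√72 = 6*√2; 3√18 = 9*√2; 5√32 = 20*√2
Combine: (6 - 9 + 20)·√2 = 17*√2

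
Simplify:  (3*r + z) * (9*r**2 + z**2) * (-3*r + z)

-81*r**4 + z**4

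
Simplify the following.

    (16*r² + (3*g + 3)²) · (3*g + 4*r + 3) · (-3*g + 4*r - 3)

-81*g⁴ - 324*g³ - 486*g² - 324*g + 256*r⁴ - 81

Pair the conjugate factors: ((4*r)+(3*g + 3))((4*r)-(3*g + 3)) = -9*g² - 18*g + 16*r² - 9, then repeat with the next factor.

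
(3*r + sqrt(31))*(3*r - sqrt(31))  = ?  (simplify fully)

Product of conjugates: (P+Q)(P-Q) = P^2 - Q^2.

9*r^2 - 31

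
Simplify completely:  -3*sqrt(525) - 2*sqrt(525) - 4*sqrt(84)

-33*sqrt(21)

3*sqrt(525) = 15*sqrt(21); 2*sqrt(525) = 10*sqrt(21); 4*sqrt(84) = 8*sqrt(21)
Combine: (-15 - 10 - 8)·sqrt(21) = -33*sqrt(21)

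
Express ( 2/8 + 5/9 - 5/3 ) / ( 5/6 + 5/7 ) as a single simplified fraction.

Numerator: 2/8 + 5/9 - 5/3 = -31/36
Denominator: 5/6 + 5/7 = 65/42
Divide: (-31/36) · (42/65) = -217/390

-217/390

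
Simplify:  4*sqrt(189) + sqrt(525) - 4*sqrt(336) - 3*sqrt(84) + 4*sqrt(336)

11*sqrt(21)

4*sqrt(189) = 12*sqrt(21); sqrt(525) = 5*sqrt(21); 4*sqrt(336) = 16*sqrt(21); 3*sqrt(84) = 6*sqrt(21); 4*sqrt(336) = 16*sqrt(21)
Combine: (12 + 5 - 16 - 6 + 16)·sqrt(21) = 11*sqrt(21)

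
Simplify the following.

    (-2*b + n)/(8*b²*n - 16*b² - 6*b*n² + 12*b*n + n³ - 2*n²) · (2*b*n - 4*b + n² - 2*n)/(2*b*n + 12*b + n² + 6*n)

Factor: 8*b²*n - 16*b² - 6*b*n² + 12*b*n + n³ - 2*n² = (n - 2)·(-2*b + n)·(-4*b + n);  2*b*n - 4*b + n² - 2*n = (n - 2)·(2*b + n);  2*b*n + 12*b + n² + 6*n = (n + 6)·(2*b + n)
Cancel the common factors (2*b + n), (-2*b + n), (n - 2).

-1/(4*b*n + 24*b - n² - 6*n)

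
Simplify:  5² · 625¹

5² = 5^2; 625¹ = 5^4
Combine exponents: 5^6

5^6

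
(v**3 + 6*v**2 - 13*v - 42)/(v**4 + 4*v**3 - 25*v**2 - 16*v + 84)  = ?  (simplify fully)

Factor: v**3 + 6*v**2 - 13*v - 42 = (v - 3)*(v + 7)*(v + 2);  v**4 + 4*v**3 - 25*v**2 - 16*v + 84 = (v - 2)*(v + 7)*(v - 3)*(v + 2)
Cancel the common factors (v - 3), (v + 7), (v + 2).

1/(v - 2)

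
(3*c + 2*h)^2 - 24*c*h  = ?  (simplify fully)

Expand the square and combine the 24*c*h term.

(3*c - 2*h)^2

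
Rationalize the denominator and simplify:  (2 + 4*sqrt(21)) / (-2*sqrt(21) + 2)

Multiply numerator and denominator by 2 + 2*sqrt(21).
Denominator becomes -80; numerator becomes 12*sqrt(21) + 172.

(-43 - 3*sqrt(21))/20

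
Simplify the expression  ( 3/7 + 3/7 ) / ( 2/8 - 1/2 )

-24/7

Numerator: 3/7 + 3/7 = 6/7
Denominator: 2/8 - 1/2 = -1/4
Divide: (6/7) · (-4) = -24/7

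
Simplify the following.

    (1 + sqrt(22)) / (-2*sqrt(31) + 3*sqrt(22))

(2*sqrt(31) + 3*sqrt(22) + 2*sqrt(682) + 66)/74

Multiply numerator and denominator by 2*sqrt(31) + 3*sqrt(22).
Denominator becomes 74; numerator becomes 2*sqrt(31) + 3*sqrt(22) + 2*sqrt(682) + 66.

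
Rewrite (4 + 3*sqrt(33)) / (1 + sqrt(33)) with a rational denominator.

(sqrt(33) + 95)/32

Multiply numerator and denominator by -sqrt(33) + 1.
Denominator becomes -32; numerator becomes -95 - sqrt(33).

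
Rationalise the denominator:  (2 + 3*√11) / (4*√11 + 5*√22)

(-132 - 8*√11 + 10*√22 + 165*√2)/374

Multiply numerator and denominator by -5*√22 + 4*√11.
Denominator becomes -374; numerator becomes -165*√2 - 10*√22 + 8*√11 + 132.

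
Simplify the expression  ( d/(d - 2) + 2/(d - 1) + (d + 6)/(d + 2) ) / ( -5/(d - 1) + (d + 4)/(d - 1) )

(2*d^3 + 6*d^2 - 18*d + 4)/(d^3 - d^2 - 4*d + 4)

Numerator: d/(d - 2) + 2/(d - 1) + (d + 6)/(d + 2) = (2*d^3 + 6*d^2 - 18*d + 4)/(d^3 - d^2 - 4*d + 4)
Denominator: -5/(d - 1) + (d + 4)/(d - 1) = 1
Divide: ((2*d^3 + 6*d^2 - 18*d + 4)/(d^3 - d^2 - 4*d + 4)) · (1) = (2*d^3 + 6*d^2 - 18*d + 4)/(d^3 - d^2 - 4*d + 4)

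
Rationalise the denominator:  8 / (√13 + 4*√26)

(-8*√13 + 32*√26)/403

Multiply numerator and denominator by -√13 + 4*√26.
Denominator becomes 403; numerator becomes -8*√13 + 32*√26.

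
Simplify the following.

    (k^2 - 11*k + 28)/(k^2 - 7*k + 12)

(k - 7)/(k - 3)

Factor: k^2 - 11*k + 28 = (k - 4)*(k - 7);  k^2 - 7*k + 12 = (k - 4)*(k - 3)
Cancel the common factor (k - 4).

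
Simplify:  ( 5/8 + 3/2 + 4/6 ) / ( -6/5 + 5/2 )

Numerator: 5/8 + 3/2 + 4/6 = 67/24
Denominator: -6/5 + 5/2 = 13/10
Divide: (67/24) · (10/13) = 335/156

335/156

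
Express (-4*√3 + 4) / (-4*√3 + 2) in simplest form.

Multiply numerator and denominator by 2 + 4*√3.
Denominator becomes -44; numerator becomes -40 + 8*√3.

(-2*√3 + 10)/11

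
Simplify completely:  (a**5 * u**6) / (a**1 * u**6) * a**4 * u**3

a**8*u**3

Quotient: a**4
Multiply by a**4 * u**3: add exponents.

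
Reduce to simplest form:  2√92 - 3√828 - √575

-19*√23

2√92 = 4*√23; 3√828 = 18*√23; √575 = 5*√23
Combine: (4 - 18 - 5)·√23 = -19*√23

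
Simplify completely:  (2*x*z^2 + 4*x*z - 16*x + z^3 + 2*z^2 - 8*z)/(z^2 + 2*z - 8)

Factor: 2*x*z^2 + 4*x*z - 16*x + z^3 + 2*z^2 - 8*z = (z + 4)*(2*x + z)*(z - 2);  z^2 + 2*z - 8 = (z + 4)*(z - 2)
Cancel the common factors (z - 2), (z + 4).

2*x + z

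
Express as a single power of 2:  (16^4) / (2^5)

2^11

16^4 = 2^16; 2^5 = 2^5
Combine exponents: 2^11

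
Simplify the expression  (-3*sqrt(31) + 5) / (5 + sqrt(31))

(-59 + 10*sqrt(31))/3

Multiply numerator and denominator by -sqrt(31) + 5.
Denominator becomes -6; numerator becomes -20*sqrt(31) + 118.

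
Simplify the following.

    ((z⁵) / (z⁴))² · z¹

Inside the bracket: z¹
Raise to the power 2: z²
Multiply by z¹: add exponents.

z³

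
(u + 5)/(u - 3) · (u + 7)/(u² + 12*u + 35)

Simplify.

Factor: u² + 12*u + 35 = (u + 5)·(u + 7)
Cancel the common factors (u + 5), (u + 7).

1/(u - 3)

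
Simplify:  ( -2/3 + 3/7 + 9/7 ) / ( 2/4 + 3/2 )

Numerator: -2/3 + 3/7 + 9/7 = 22/21
Denominator: 2/4 + 3/2 = 2
Divide: (22/21) · (1/2) = 11/21

11/21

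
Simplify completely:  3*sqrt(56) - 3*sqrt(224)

3*sqrt(56) = 6*sqrt(14); 3*sqrt(224) = 12*sqrt(14)
Combine: (6 - 12)·sqrt(14) = -6*sqrt(14)

-6*sqrt(14)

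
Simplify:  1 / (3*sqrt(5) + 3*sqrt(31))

(-sqrt(5) + sqrt(31))/78

Multiply numerator and denominator by -3*sqrt(31) + 3*sqrt(5).
Denominator becomes -234; numerator becomes -3*sqrt(31) + 3*sqrt(5).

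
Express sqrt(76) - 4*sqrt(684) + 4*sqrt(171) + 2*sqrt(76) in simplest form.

-6*sqrt(19)

sqrt(76) = 2*sqrt(19); 4*sqrt(684) = 24*sqrt(19); 4*sqrt(171) = 12*sqrt(19); 2*sqrt(76) = 4*sqrt(19)
Combine: (2 - 24 + 12 + 4)·sqrt(19) = -6*sqrt(19)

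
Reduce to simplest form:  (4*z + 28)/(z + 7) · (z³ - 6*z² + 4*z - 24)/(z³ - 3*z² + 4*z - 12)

(4*z - 24)/(z - 3)

Factor: 4*z + 28 = 4·(z + 7);  z³ - 6*z² + 4*z - 24 = (z - 6)·(z² + 4);  z³ - 3*z² + 4*z - 12 = (z² + 4)·(z - 3)
Cancel the common factors (z² + 4), (z + 7).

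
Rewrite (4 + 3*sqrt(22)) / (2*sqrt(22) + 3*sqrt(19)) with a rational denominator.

Multiply numerator and denominator by -3*sqrt(19) + 2*sqrt(22).
Denominator becomes -83; numerator becomes -9*sqrt(418) - 12*sqrt(19) + 8*sqrt(22) + 132.

(-132 - 8*sqrt(22) + 12*sqrt(19) + 9*sqrt(418))/83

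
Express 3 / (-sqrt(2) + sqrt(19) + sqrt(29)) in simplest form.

(-69*sqrt(2) - 12*sqrt(29) + 18*sqrt(19) + 3*sqrt(1102))/44

Group as (sqrt(19) + sqrt(29)) - sqrt(2); multiply by (sqrt(19) + sqrt(29)) + sqrt(2), then rationalise the remaining surd.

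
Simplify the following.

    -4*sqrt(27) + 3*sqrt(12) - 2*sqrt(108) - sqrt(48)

-22*sqrt(3)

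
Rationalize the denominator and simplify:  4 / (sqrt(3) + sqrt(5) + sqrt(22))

Group as (sqrt(5) + sqrt(22)) + sqrt(3); multiply by (sqrt(5) + sqrt(22)) - sqrt(3), then rationalise the remaining surd.

(-10*sqrt(5) - 12*sqrt(3) + sqrt(330) + 7*sqrt(22))/17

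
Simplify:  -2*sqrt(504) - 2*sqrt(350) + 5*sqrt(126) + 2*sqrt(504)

2*sqrt(504) = 12*sqrt(14); 2*sqrt(350) = 10*sqrt(14); 5*sqrt(126) = 15*sqrt(14); 2*sqrt(504) = 12*sqrt(14)
Combine: (-12 - 10 + 15 + 12)·sqrt(14) = 5*sqrt(14)

5*sqrt(14)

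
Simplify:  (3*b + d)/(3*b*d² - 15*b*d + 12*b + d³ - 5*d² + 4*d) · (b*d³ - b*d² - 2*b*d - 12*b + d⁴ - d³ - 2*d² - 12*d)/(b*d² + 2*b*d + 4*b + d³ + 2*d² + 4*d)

(d - 3)/(d² - 5*d + 4)

Factor: 3*b*d² - 15*b*d + 12*b + d³ - 5*d² + 4*d = (3*b + d)·(d - 1)·(d - 4);  b*d³ - b*d² - 2*b*d - 12*b + d⁴ - d³ - 2*d² - 12*d = (d² + 2*d + 4)·(d - 3)·(b + d);  b*d² + 2*b*d + 4*b + d³ + 2*d² + 4*d = (d² + 2*d + 4)·(b + d)
Cancel the common factors (d² + 2*d + 4), (3*b + d), (b + d).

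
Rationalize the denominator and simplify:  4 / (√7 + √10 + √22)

(-16*√385 - 20*√22 + 76*√10 + 100*√7)/255

Group as (√7 + √22) + √10; multiply by (√7 + √22) - √10, then rationalise the remaining surd.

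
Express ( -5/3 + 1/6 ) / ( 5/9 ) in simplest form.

-27/10

Numerator: -5/3 + 1/6 = -3/2
Denominator: 5/9 = 5/9
Divide: (-3/2) · (9/5) = -27/10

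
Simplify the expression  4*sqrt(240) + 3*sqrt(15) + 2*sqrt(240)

27*sqrt(15)

4*sqrt(240) = 16*sqrt(15); 3*sqrt(15) = 3*sqrt(15); 2*sqrt(240) = 8*sqrt(15)
Combine: (16 + 3 + 8)·sqrt(15) = 27*sqrt(15)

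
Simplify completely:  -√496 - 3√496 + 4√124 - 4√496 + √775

-19*√31

√496 = 4*√31; 3√496 = 12*√31; 4√124 = 8*√31; 4√496 = 16*√31; √775 = 5*√31
Combine: (-4 - 12 + 8 - 16 + 5)·√31 = -19*√31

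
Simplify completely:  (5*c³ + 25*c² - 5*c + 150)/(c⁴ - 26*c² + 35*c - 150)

5/(c - 5)

Factor: 5*c³ + 25*c² - 5*c + 150 = 5·(c² - c + 5)·(c + 6);  c⁴ - 26*c² + 35*c - 150 = (c² - c + 5)·(c - 5)·(c + 6)
Cancel the common factors (c² - c + 5), (c + 6).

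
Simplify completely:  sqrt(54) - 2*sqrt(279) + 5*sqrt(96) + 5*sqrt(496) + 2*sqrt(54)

29*sqrt(6) + 14*sqrt(31)

sqrt(54) = 3*sqrt(6); 2*sqrt(279) = 6*sqrt(31); 5*sqrt(96) = 20*sqrt(6); 5*sqrt(496) = 20*sqrt(31); 2*sqrt(54) = 6*sqrt(6)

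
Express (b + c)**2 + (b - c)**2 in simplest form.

2*b**2 + 2*c**2

Only the even-power cross terms survive.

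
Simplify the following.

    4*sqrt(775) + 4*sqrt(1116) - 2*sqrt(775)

4*sqrt(775) = 20*sqrt(31); 4*sqrt(1116) = 24*sqrt(31); 2*sqrt(775) = 10*sqrt(31)
Combine: (20 + 24 - 10)·sqrt(31) = 34*sqrt(31)

34*sqrt(31)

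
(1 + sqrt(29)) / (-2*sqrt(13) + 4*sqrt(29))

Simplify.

(sqrt(13) + 2*sqrt(29) + sqrt(377) + 58)/206

Multiply numerator and denominator by 2*sqrt(13) + 4*sqrt(29).
Denominator becomes 412; numerator becomes 2*sqrt(13) + 4*sqrt(29) + 2*sqrt(377) + 116.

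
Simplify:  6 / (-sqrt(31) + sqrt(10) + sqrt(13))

(4*sqrt(31) + 14*sqrt(13) + 17*sqrt(10) + sqrt(4030))/38

Group as (sqrt(10) + sqrt(13)) - sqrt(31); multiply by (sqrt(10) + sqrt(13)) + sqrt(31), then rationalise the remaining surd.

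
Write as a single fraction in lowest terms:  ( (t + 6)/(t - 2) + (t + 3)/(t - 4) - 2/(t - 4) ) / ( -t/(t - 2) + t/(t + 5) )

(-2*t^3 - 11*t^2 + 21*t + 130)/(7*t^2 - 28*t)

Numerator: (t + 6)/(t - 2) + (t + 3)/(t - 4) - 2/(t - 4) = (2*t^2 + t - 26)/(t^2 - 6*t + 8)
Denominator: -t/(t - 2) + t/(t + 5) = -7*t/(t^2 + 3*t - 10)
Divide: ((2*t^2 + t - 26)/(t^2 - 6*t + 8)) · (-(t^2 + 3*t - 10)/(7*t)) = (-2*t^3 - 11*t^2 + 21*t + 130)/(7*t^2 - 28*t)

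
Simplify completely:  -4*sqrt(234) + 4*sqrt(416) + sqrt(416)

4*sqrt(234) = 12*sqrt(26); 4*sqrt(416) = 16*sqrt(26); sqrt(416) = 4*sqrt(26)
Combine: (-12 + 16 + 4)·sqrt(26) = 8*sqrt(26)

8*sqrt(26)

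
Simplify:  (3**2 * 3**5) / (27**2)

3**1

3**2 = 3**2; 3**5 = 3**5; 27**2 = 3**6
Combine exponents: 3**1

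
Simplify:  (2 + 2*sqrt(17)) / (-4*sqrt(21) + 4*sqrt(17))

(-sqrt(357) - 17 - sqrt(21) - sqrt(17))/8

Multiply numerator and denominator by 4*sqrt(17) + 4*sqrt(21).
Denominator becomes -64; numerator becomes 8*sqrt(17) + 8*sqrt(21) + 136 + 8*sqrt(357).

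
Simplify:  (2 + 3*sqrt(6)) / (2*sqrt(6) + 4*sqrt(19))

(-9 - sqrt(6) + 2*sqrt(19) + 3*sqrt(114))/70

Multiply numerator and denominator by -4*sqrt(19) + 2*sqrt(6).
Denominator becomes -280; numerator becomes -12*sqrt(114) - 8*sqrt(19) + 4*sqrt(6) + 36.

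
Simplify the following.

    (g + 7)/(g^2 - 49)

Factor: g^2 - 49 = (g - 7)*(g + 7)
Cancel the common factor (g + 7).

1/(g - 7)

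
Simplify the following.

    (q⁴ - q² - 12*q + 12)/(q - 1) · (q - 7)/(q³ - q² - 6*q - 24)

(q² - 9*q + 14)/(q - 4)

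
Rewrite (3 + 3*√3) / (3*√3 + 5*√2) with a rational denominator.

Multiply numerator and denominator by -5*√2 + 3*√3.
Denominator becomes -23; numerator becomes -15*√6 - 15*√2 + 9*√3 + 27.

(-27 - 9*√3 + 15*√2 + 15*√6)/23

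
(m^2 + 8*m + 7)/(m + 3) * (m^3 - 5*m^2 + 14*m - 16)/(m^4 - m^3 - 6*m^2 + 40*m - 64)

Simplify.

Factor: m^2 + 8*m + 7 = (m + 7)*(m + 1);  m^3 - 5*m^2 + 14*m - 16 = (m - 2)*(m^2 - 3*m + 8);  m^4 - m^3 - 6*m^2 + 40*m - 64 = (m^2 - 3*m + 8)*(m + 4)*(m - 2)
Cancel the common factors (m^2 - 3*m + 8), (m - 2).

(m^2 + 8*m + 7)/(m^2 + 7*m + 12)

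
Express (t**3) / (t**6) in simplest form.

Quotient: (t**-3)

t**(-3)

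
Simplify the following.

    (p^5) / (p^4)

Quotient: p^1

p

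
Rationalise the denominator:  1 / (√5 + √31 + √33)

Group as (√31 + √33) + √5; multiply by (√31 + √33) - √5, then rationalise the remaining surd.

(-2*√5115 + 3*√33 + 7*√31 + 59*√5)/611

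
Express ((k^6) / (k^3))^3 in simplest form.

k^9

Inside the bracket: k^3
Raise to the power 3: k^9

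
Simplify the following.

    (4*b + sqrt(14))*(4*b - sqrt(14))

16*b^2 - 14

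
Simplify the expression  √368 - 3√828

-14*√23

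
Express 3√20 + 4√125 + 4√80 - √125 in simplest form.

3√20 = 6*√5; 4√125 = 20*√5; 4√80 = 16*√5; √125 = 5*√5
Combine: (6 + 20 + 16 - 5)·√5 = 37*√5

37*√5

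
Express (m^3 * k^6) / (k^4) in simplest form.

Quotient: m^3 * k^2

k^2*m^3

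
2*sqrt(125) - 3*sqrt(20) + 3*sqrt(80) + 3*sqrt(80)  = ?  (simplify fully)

28*sqrt(5)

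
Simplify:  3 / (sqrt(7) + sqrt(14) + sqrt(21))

(-3*sqrt(42) + 3*sqrt(14) + 6*sqrt(7))/28

Group as (sqrt(14) + sqrt(21)) + sqrt(7); multiply by (sqrt(14) + sqrt(21)) - sqrt(7), then rationalise the remaining surd.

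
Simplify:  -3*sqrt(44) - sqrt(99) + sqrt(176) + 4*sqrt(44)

3*sqrt(44) = 6*sqrt(11); sqrt(99) = 3*sqrt(11); sqrt(176) = 4*sqrt(11); 4*sqrt(44) = 8*sqrt(11)
Combine: (-6 - 3 + 4 + 8)·sqrt(11) = 3*sqrt(11)

3*sqrt(11)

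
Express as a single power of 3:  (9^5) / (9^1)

3^8

9^5 = 3^10; 9^1 = 3^2
Combine exponents: 3^8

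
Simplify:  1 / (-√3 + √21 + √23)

(-41*√3 + √23 + 5*√21 + 6*√161)/251

Group as (√21 + √23) - √3; multiply by (√21 + √23) + √3, then rationalise the remaining surd.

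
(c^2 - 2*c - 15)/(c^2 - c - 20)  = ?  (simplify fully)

Factor: c^2 - 2*c - 15 = (c + 3)*(c - 5);  c^2 - c - 20 = (c - 5)*(c + 4)
Cancel the common factor (c - 5).

(c + 3)/(c + 4)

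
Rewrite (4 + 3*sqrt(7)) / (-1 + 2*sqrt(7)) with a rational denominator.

(11*sqrt(7) + 46)/27

Multiply numerator and denominator by -2*sqrt(7) - 1.
Denominator becomes -27; numerator becomes -46 - 11*sqrt(7).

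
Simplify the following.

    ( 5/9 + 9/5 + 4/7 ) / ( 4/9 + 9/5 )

922/707

Numerator: 5/9 + 9/5 + 4/7 = 922/315
Denominator: 4/9 + 9/5 = 101/45
Divide: (922/315) · (45/101) = 922/707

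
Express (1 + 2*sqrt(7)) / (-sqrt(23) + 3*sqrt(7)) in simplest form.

Multiply numerator and denominator by sqrt(23) + 3*sqrt(7).
Denominator becomes 40; numerator becomes sqrt(23) + 3*sqrt(7) + 2*sqrt(161) + 42.

(sqrt(23) + 3*sqrt(7) + 2*sqrt(161) + 42)/40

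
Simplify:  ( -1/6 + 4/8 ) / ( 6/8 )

4/9

Numerator: -1/6 + 4/8 = 1/3
Denominator: 6/8 = 3/4
Divide: (1/3) · (4/3) = 4/9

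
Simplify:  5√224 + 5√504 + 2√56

5√224 = 20*√14; 5√504 = 30*√14; 2√56 = 4*√14
Combine: (20 + 30 + 4)·√14 = 54*√14

54*√14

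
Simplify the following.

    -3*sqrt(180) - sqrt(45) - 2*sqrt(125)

3*sqrt(180) = 18*sqrt(5); sqrt(45) = 3*sqrt(5); 2*sqrt(125) = 10*sqrt(5)
Combine: (-18 - 3 - 10)·sqrt(5) = -31*sqrt(5)

-31*sqrt(5)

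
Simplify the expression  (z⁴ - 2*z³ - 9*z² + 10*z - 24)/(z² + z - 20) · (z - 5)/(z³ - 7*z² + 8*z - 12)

Factor: z⁴ - 2*z³ - 9*z² + 10*z - 24 = (z - 4)·(z² - z + 2)·(z + 3);  z² + z - 20 = (z + 5)·(z - 4);  z³ - 7*z² + 8*z - 12 = (z - 6)·(z² - z + 2)
Cancel the common factors (z² - z + 2), (z - 4).

(z² - 2*z - 15)/(z² - z - 30)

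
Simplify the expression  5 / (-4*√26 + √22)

(-20*√26 - 5*√22)/394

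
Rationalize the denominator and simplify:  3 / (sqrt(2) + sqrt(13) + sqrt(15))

Group as (sqrt(2) + sqrt(15)) + sqrt(13); multiply by (sqrt(2) + sqrt(15)) - sqrt(13), then rationalise the remaining surd.

(-3*sqrt(390) + 6*sqrt(13) + 39*sqrt(2))/52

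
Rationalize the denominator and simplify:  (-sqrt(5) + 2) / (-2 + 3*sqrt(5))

Multiply numerator and denominator by -3*sqrt(5) - 2.
Denominator becomes -41; numerator becomes -4*sqrt(5) + 11.

(-11 + 4*sqrt(5))/41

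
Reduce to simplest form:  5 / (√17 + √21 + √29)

Group as (√21 + √29) + √17; multiply by (√21 + √29) - √17, then rationalise the remaining surd.

(-10*√10353 + 45*√29 + 125*√21 + 165*√17)/1347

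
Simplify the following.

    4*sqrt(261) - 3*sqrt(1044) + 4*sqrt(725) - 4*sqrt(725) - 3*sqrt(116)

4*sqrt(261) = 12*sqrt(29); 3*sqrt(1044) = 18*sqrt(29); 4*sqrt(725) = 20*sqrt(29); 4*sqrt(725) = 20*sqrt(29); 3*sqrt(116) = 6*sqrt(29)
Combine: (12 - 18 + 20 - 20 - 6)·sqrt(29) = -12*sqrt(29)

-12*sqrt(29)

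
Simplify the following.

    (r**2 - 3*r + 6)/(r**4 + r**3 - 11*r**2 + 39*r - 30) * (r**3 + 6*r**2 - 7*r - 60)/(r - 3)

Factor: r**4 + r**3 - 11*r**2 + 39*r - 30 = (r - 1)*(r + 5)*(r**2 - 3*r + 6);  r**3 + 6*r**2 - 7*r - 60 = (r + 4)*(r + 5)*(r - 3)
Cancel the common factors (r**2 - 3*r + 6), (r + 5), (r - 3).

(r + 4)/(r - 1)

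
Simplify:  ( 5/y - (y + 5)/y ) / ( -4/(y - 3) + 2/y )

(y² - 3*y)/(2*y + 6)

Numerator: 5/y - (y + 5)/y = -1
Denominator: -4/(y - 3) + 2/y = (-2*y - 6)/(y² - 3*y)
Divide: (-1) · ((y² - 3*y)/(-2*y - 6)) = (y² - 3*y)/(2*y + 6)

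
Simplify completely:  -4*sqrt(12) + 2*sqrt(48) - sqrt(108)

4*sqrt(12) = 8*sqrt(3); 2*sqrt(48) = 8*sqrt(3); sqrt(108) = 6*sqrt(3)
Combine: (-8 + 8 - 6)·sqrt(3) = -6*sqrt(3)

-6*sqrt(3)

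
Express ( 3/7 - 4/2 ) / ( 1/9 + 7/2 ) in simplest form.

Numerator: 3/7 - 4/2 = -11/7
Denominator: 1/9 + 7/2 = 65/18
Divide: (-11/7) · (18/65) = -198/455

-198/455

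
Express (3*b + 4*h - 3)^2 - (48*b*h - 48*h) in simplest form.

(-3*b + 4*h + 3)^2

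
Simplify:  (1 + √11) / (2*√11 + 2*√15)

(-11 - √11 + √15 + √165)/8

Multiply numerator and denominator by -2*√15 + 2*√11.
Denominator becomes -16; numerator becomes -2*√165 - 2*√15 + 2*√11 + 22.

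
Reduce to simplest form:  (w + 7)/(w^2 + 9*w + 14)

Factor: w^2 + 9*w + 14 = (w + 2)*(w + 7)
Cancel the common factor (w + 7).

1/(w + 2)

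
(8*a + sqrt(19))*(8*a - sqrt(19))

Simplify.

64*a**2 - 19

Product of conjugates: (P+Q)(P-Q) = P**2 - Q**2.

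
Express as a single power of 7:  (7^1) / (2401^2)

7^(-7)

7^1 = 7^1; 2401^2 = 7^8
Combine exponents: 7^(-7)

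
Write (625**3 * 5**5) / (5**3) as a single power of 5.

625**3 = 5**12; 5**5 = 5**5; 5**3 = 5**3
Combine exponents: 5**14

5**14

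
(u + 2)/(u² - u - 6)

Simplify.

Factor: u² - u - 6 = (u + 2)·(u - 3)
Cancel the common factor (u + 2).

1/(u - 3)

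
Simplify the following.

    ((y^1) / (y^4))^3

y^(-9)

Inside the bracket: (y^-3)
Raise to the power 3: (y^-9)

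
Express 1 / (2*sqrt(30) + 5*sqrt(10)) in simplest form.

Multiply numerator and denominator by -2*sqrt(30) + 5*sqrt(10).
Denominator becomes 130; numerator becomes -2*sqrt(30) + 5*sqrt(10).

(-2*sqrt(30) + 5*sqrt(10))/130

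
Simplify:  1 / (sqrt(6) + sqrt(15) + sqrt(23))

Group as (sqrt(15) + sqrt(23)) + sqrt(6); multiply by (sqrt(15) + sqrt(23)) - sqrt(6), then rationalise the remaining surd.

(-3*sqrt(230) - sqrt(23) + 7*sqrt(15) + 16*sqrt(6))/178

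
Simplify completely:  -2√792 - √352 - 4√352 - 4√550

-52*√22

2√792 = 12*√22; √352 = 4*√22; 4√352 = 16*√22; 4√550 = 20*√22
Combine: (-12 - 4 - 16 - 20)·√22 = -52*√22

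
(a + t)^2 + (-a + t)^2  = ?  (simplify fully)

Write as f(t,a) + f(t,-a) and expand.

2*a^2 + 2*t^2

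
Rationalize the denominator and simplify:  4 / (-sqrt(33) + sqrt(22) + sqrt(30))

Group as (sqrt(22) + sqrt(30)) - sqrt(33); multiply by (sqrt(22) + sqrt(30)) + sqrt(33), then rationalise the remaining surd.

(-76*sqrt(33) + 100*sqrt(30) + 164*sqrt(22) + 528*sqrt(5))/2279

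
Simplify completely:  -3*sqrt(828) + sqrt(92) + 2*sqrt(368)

-8*sqrt(23)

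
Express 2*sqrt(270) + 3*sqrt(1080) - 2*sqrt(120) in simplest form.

20*sqrt(30)

2*sqrt(270) = 6*sqrt(30); 3*sqrt(1080) = 18*sqrt(30); 2*sqrt(120) = 4*sqrt(30)
Combine: (6 + 18 - 4)·sqrt(30) = 20*sqrt(30)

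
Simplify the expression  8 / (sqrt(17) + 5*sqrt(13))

(-2*sqrt(17) + 10*sqrt(13))/77

Multiply numerator and denominator by -sqrt(17) + 5*sqrt(13).
Denominator becomes 308; numerator becomes -8*sqrt(17) + 40*sqrt(13).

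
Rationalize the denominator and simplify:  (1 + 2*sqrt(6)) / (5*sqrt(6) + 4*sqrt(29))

Multiply numerator and denominator by -4*sqrt(29) + 5*sqrt(6).
Denominator becomes -314; numerator becomes -8*sqrt(174) - 4*sqrt(29) + 5*sqrt(6) + 60.

(-60 - 5*sqrt(6) + 4*sqrt(29) + 8*sqrt(174))/314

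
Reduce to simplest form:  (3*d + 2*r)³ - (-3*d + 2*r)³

54*d³ + 72*d*r²

Binomially expand both and collect terms in (2*r), (3*d).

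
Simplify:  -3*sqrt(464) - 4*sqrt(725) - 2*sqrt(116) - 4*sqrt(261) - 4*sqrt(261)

3*sqrt(464) = 12*sqrt(29); 4*sqrt(725) = 20*sqrt(29); 2*sqrt(116) = 4*sqrt(29); 4*sqrt(261) = 12*sqrt(29); 4*sqrt(261) = 12*sqrt(29)
Combine: (-12 - 20 - 4 - 12 - 12)·sqrt(29) = -60*sqrt(29)

-60*sqrt(29)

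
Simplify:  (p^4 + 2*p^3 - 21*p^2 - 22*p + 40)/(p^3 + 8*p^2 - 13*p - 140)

Factor: p^4 + 2*p^3 - 21*p^2 - 22*p + 40 = (p + 5)*(p - 4)*(p + 2)*(p - 1);  p^3 + 8*p^2 - 13*p - 140 = (p + 7)*(p - 4)*(p + 5)
Cancel the common factors (p - 4), (p + 5).

(p^2 + p - 2)/(p + 7)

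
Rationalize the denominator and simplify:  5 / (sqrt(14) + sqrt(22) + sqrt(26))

(-10*sqrt(2002) + 25*sqrt(26) + 45*sqrt(22) + 85*sqrt(14))/566

Group as (sqrt(14) + sqrt(22)) + sqrt(26); multiply by (sqrt(14) + sqrt(22)) - sqrt(26), then rationalise the remaining surd.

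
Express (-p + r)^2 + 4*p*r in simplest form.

Expand the square and combine the 4*p*r term.

(p + r)^2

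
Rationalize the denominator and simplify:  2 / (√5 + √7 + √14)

Group as (√7 + √14) + √5; multiply by (√7 + √14) - √5, then rationalise the remaining surd.

(-7*√10 - √14 + 6*√7 + 8*√5)/34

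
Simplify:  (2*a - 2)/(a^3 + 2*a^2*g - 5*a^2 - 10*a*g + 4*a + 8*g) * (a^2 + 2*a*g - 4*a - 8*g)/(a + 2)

2/(a + 2)

Factor: 2*a - 2 = 2*(a - 1);  a^3 + 2*a^2*g - 5*a^2 - 10*a*g + 4*a + 8*g = (a - 1)*(a - 4)*(a + 2*g);  a^2 + 2*a*g - 4*a - 8*g = (a + 2*g)*(a - 4)
Cancel the common factors (a + 2*g), (a - 1), (a - 4).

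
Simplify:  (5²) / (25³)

5² = 5^2; 25³ = 5^6
Combine exponents: 5^(-4)

5^(-4)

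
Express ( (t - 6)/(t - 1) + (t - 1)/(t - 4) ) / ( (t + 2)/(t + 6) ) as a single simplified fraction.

(2*t^3 - 47*t + 150)/(t^3 - 3*t^2 - 6*t + 8)

Numerator: (t - 6)/(t - 1) + (t - 1)/(t - 4) = (2*t^2 - 12*t + 25)/(t^2 - 5*t + 4)
Denominator: (t + 2)/(t + 6) = (t + 2)/(t + 6)
Divide: ((2*t^2 - 12*t + 25)/(t^2 - 5*t + 4)) · ((t + 6)/(t + 2)) = (2*t^3 - 47*t + 150)/(t^3 - 3*t^2 - 6*t + 8)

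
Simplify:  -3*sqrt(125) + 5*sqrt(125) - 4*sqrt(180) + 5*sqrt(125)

3*sqrt(125) = 15*sqrt(5); 5*sqrt(125) = 25*sqrt(5); 4*sqrt(180) = 24*sqrt(5); 5*sqrt(125) = 25*sqrt(5)
Combine: (-15 + 25 - 24 + 25)·sqrt(5) = 11*sqrt(5)

11*sqrt(5)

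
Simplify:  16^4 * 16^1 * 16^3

16^4 = 2^16; 16^1 = 2^4; 16^3 = 2^12
Combine exponents: 2^32

2^32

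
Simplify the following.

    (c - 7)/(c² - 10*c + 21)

1/(c - 3)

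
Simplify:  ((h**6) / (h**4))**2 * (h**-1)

h**3

Inside the bracket: h**2
Raise to the power 2: h**4
Multiply by (h**-1): add exponents.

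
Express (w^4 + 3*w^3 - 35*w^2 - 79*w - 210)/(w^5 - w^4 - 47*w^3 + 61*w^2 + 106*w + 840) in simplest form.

1/(w - 4)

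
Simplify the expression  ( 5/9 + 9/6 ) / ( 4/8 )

Numerator: 5/9 + 9/6 = 37/18
Denominator: 4/8 = 1/2
Divide: (37/18) · (2) = 37/9

37/9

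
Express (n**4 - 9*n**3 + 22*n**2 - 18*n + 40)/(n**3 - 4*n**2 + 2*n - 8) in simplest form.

n - 5

Factor: n**4 - 9*n**3 + 22*n**2 - 18*n + 40 = (n - 4)*(n**2 + 2)*(n - 5);  n**3 - 4*n**2 + 2*n - 8 = (n**2 + 2)*(n - 4)
Cancel the common factors (n**2 + 2), (n - 4).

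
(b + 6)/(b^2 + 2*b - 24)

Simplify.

1/(b - 4)

Factor: b^2 + 2*b - 24 = (b + 6)*(b - 4)
Cancel the common factor (b + 6).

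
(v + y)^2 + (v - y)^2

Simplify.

2*v^2 + 2*y^2

Only the even-power cross terms survive.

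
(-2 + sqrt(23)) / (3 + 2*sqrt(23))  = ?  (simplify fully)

(-7*sqrt(23) + 52)/83

Multiply numerator and denominator by -2*sqrt(23) + 3.
Denominator becomes -83; numerator becomes -52 + 7*sqrt(23).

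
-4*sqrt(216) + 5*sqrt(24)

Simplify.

-14*sqrt(6)

4*sqrt(216) = 24*sqrt(6); 5*sqrt(24) = 10*sqrt(6)
Combine: (-24 + 10)·sqrt(6) = -14*sqrt(6)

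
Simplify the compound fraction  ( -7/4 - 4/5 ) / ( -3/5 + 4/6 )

-153/4

Numerator: -7/4 - 4/5 = -51/20
Denominator: -3/5 + 4/6 = 1/15
Divide: (-51/20) · (15) = -153/4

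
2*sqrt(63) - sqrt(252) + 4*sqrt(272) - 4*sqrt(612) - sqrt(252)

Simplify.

-8*sqrt(17) - 6*sqrt(7)

2*sqrt(63) = 6*sqrt(7); sqrt(252) = 6*sqrt(7); 4*sqrt(272) = 16*sqrt(17); 4*sqrt(612) = 24*sqrt(17); sqrt(252) = 6*sqrt(7)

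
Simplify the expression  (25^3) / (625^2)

25^3 = 5^6; 625^2 = 5^8
Combine exponents: 5^(-2)

5^(-2)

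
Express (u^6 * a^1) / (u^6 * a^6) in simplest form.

a^(-5)

Quotient: (a^-5)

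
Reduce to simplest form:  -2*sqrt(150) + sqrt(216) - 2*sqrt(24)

-8*sqrt(6)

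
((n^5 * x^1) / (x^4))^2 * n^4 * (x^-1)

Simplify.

Inside the bracket: n^5 * (x^-3)
Raise to the power 2: n^10 * (x^-6)
Multiply by n^4 * (x^-1): add exponents.

n^14/x^7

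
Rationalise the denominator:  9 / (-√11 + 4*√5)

(3*√11 + 12*√5)/23

Multiply numerator and denominator by √11 + 4*√5.
Denominator becomes 69; numerator becomes 9*√11 + 36*√5.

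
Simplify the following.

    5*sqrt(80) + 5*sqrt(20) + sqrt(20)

5*sqrt(80) = 20*sqrt(5); 5*sqrt(20) = 10*sqrt(5); sqrt(20) = 2*sqrt(5)
Combine: (20 + 10 + 2)·sqrt(5) = 32*sqrt(5)

32*sqrt(5)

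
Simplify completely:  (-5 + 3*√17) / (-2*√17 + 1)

Multiply numerator and denominator by 1 + 2*√17.
Denominator becomes -67; numerator becomes -7*√17 + 97.

(-97 + 7*√17)/67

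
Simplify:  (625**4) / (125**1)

625**4 = 5**16; 125**1 = 5**3
Combine exponents: 5**13

5**13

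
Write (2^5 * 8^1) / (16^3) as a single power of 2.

2^(-4)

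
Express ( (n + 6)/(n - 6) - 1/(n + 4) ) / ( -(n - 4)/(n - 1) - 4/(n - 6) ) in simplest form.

(-n^3 - 8*n^2 - 21*n + 30)/(n^3 - 2*n^2 - 4*n + 80)

Numerator: (n + 6)/(n - 6) - 1/(n + 4) = (n^2 + 9*n + 30)/(n^2 - 2*n - 24)
Denominator: -(n - 4)/(n - 1) - 4/(n - 6) = (-n^2 + 6*n - 20)/(n^2 - 7*n + 6)
Divide: ((n^2 + 9*n + 30)/(n^2 - 2*n - 24)) · ((n^2 - 7*n + 6)/(-n^2 + 6*n - 20)) = (-n^3 - 8*n^2 - 21*n + 30)/(n^3 - 2*n^2 - 4*n + 80)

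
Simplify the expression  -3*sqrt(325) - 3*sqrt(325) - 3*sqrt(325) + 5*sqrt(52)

3*sqrt(325) = 15*sqrt(13); 3*sqrt(325) = 15*sqrt(13); 3*sqrt(325) = 15*sqrt(13); 5*sqrt(52) = 10*sqrt(13)
Combine: (-15 - 15 - 15 + 10)·sqrt(13) = -35*sqrt(13)

-35*sqrt(13)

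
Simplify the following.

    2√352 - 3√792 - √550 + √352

-11*√22

2√352 = 8*√22; 3√792 = 18*√22; √550 = 5*√22; √352 = 4*√22
Combine: (8 - 18 - 5 + 4)·√22 = -11*√22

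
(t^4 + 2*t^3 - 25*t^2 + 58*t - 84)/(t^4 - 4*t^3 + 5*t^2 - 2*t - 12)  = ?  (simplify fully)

(t + 7)/(t + 1)

Factor: t^4 + 2*t^3 - 25*t^2 + 58*t - 84 = (t - 3)*(t^2 - 2*t + 4)*(t + 7);  t^4 - 4*t^3 + 5*t^2 - 2*t - 12 = (t - 3)*(t + 1)*(t^2 - 2*t + 4)
Cancel the common factors (t^2 - 2*t + 4), (t - 3).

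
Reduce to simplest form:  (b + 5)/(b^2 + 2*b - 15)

Factor: b^2 + 2*b - 15 = (b - 3)*(b + 5)
Cancel the common factor (b + 5).

1/(b - 3)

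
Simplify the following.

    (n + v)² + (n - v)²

Only the even-power cross terms survive.

2*n² + 2*v²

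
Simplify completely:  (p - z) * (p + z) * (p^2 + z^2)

p^4 - z^4

Telescope via difference of squares: (p+z)(p-z) = p^2 - z^2, then repeat with the next factor.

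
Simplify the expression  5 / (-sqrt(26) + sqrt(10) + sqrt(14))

(5*sqrt(26) + 55*sqrt(14) + 75*sqrt(10) + 10*sqrt(910))/278

Group as (sqrt(10) + sqrt(14)) - sqrt(26); multiply by (sqrt(10) + sqrt(14)) + sqrt(26), then rationalise the remaining surd.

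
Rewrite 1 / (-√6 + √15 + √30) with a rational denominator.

(-13*√6 - 3*√30 + 7*√15 + 20*√3)/93

Group as (√15 + √30) - √6; multiply by (√15 + √30) + √6, then rationalise the remaining surd.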